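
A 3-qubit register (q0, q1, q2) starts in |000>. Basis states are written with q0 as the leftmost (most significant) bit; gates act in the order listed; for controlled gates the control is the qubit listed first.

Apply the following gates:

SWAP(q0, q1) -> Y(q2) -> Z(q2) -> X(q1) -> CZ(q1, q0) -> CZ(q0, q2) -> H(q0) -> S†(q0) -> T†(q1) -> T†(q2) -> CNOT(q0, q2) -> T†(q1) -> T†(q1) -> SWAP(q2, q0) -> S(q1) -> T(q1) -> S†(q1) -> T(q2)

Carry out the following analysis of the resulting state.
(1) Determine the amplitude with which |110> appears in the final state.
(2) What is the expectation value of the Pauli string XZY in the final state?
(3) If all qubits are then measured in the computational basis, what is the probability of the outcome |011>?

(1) |110> carries amplitude sqrt(2)*exp(3*I*pi/4)/2 in the final state.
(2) The observable XZY averages to sqrt(2)/2.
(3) Outcome |011> occurs with probability 1/2.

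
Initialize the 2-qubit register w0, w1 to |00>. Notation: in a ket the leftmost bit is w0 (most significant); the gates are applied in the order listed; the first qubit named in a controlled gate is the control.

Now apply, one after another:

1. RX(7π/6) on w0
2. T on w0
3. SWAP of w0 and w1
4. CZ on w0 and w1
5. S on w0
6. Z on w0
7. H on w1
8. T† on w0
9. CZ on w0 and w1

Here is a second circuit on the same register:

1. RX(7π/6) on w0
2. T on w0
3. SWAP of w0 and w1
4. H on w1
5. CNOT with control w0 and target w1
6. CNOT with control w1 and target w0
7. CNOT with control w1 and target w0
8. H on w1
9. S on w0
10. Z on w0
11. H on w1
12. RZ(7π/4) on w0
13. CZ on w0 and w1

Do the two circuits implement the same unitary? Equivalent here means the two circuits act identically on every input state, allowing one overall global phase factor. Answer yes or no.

Yes, they are equivalent — the unitaries differ by at most a global phase.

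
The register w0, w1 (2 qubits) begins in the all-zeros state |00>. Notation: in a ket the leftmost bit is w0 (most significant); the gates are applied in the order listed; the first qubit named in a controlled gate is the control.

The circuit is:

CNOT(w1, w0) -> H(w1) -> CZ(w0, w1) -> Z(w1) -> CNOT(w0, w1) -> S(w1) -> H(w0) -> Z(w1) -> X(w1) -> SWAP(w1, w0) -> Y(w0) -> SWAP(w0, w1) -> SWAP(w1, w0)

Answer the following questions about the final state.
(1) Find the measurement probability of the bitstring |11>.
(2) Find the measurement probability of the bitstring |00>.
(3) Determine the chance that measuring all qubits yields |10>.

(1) A full measurement returns |11> with probability 1/4.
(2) The probability of measuring |00> is 1/4.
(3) A full measurement returns |10> with probability 1/4.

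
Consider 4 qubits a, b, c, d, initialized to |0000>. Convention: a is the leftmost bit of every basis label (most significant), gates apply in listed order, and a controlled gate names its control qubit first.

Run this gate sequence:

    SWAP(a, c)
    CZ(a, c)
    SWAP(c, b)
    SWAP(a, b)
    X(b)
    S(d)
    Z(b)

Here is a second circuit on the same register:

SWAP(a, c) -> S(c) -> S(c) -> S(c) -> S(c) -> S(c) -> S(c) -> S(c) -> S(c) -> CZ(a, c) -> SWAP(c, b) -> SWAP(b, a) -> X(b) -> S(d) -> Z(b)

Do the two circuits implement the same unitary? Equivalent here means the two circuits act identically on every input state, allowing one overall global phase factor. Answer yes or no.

Yes, they are equivalent — the unitaries differ by at most a global phase.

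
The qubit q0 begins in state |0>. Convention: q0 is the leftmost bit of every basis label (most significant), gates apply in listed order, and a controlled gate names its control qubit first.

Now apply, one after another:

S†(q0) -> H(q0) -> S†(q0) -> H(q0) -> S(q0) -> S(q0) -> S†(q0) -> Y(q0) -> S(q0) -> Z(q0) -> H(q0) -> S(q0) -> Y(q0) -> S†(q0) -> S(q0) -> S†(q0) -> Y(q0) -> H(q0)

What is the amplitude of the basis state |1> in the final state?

|1> carries amplitude 1/2 - I/2 in the final state.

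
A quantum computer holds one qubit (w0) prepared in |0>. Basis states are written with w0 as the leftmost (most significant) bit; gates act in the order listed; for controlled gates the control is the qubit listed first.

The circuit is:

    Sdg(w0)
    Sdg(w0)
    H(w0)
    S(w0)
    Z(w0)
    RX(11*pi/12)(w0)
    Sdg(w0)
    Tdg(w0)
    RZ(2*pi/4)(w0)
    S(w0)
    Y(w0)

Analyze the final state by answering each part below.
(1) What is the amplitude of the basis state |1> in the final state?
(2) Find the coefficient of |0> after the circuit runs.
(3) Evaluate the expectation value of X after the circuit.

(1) The final state's coefficient on |1> equals (-sqrt(6*sqrt(2) + 12)/8 - sqrt(12 - 6*sqrt(2))/8 - sqrt(4 - 2*sqrt(2))/8 + sqrt(2*sqrt(2) + 4)/8)*exp(I*pi/4).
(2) |0> carries amplitude -sqrt(6*sqrt(2) + 12)/8 - sqrt(2*sqrt(2) + 4)/8 - sqrt(4 - 2*sqrt(2))/8 + sqrt(12 - 6*sqrt(2))/8 in the final state.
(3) In the final state, X has expectation 1/4 + sqrt(3)/4.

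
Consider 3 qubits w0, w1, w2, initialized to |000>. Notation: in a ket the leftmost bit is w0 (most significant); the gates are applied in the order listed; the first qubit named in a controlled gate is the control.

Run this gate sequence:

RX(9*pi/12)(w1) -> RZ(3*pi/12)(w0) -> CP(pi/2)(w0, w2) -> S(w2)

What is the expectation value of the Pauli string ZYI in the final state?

The observable ZYI averages to -sqrt(2)/2.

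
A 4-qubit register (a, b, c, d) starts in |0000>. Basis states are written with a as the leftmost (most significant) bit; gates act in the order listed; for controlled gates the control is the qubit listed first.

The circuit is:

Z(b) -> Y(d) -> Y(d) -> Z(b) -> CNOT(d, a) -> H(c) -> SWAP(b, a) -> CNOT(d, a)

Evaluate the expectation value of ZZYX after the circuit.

In the final state, ZZYX has expectation 0. Key observation: steps 1-4 multiply out to the identity, so the circuit reduces to the remaining gates.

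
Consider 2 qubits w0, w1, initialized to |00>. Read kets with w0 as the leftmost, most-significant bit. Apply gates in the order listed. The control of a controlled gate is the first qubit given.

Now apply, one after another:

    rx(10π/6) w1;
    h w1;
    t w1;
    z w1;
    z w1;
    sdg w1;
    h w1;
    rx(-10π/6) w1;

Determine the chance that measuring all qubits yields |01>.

A full measurement returns |01> with probability 1/2 - sqrt(2)/4.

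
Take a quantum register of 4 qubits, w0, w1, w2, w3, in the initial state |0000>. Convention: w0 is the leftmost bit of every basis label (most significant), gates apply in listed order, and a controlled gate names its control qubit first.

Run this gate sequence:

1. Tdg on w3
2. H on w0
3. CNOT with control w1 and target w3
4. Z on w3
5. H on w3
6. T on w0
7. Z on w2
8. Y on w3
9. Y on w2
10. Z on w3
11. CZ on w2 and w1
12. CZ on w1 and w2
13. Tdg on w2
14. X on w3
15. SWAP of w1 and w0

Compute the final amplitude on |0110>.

The amplitude on |0110> is 1/2.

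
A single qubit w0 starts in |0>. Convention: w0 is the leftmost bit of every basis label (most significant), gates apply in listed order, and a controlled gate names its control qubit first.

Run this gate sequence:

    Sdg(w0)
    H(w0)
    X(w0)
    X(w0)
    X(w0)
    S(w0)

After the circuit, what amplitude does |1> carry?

The amplitude on |1> is sqrt(2)*I/2. Key observation: steps 4-5 multiply out to the identity, so the circuit reduces to the remaining gates.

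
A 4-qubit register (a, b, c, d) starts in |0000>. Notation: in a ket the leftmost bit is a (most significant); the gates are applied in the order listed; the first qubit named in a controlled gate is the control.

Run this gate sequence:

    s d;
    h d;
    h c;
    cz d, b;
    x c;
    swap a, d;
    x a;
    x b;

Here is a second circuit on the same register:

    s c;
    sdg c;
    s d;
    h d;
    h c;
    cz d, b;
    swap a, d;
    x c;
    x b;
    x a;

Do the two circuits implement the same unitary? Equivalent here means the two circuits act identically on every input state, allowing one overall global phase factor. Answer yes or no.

Yes: on every input state the two circuits agree up to one overall phase factor.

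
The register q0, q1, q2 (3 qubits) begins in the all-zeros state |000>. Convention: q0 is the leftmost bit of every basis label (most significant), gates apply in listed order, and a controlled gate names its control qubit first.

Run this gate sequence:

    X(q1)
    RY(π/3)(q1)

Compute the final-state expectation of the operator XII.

The expectation value of XII is 0.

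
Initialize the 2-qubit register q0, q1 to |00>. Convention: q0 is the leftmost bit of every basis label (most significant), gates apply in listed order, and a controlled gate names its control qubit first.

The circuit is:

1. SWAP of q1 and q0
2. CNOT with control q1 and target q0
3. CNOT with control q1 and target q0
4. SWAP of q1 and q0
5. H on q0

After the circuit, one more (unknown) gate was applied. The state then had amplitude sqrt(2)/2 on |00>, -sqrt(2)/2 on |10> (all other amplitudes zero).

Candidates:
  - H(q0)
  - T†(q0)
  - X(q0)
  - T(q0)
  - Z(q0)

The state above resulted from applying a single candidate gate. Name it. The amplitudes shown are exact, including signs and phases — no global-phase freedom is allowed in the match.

The applied gate was Z(q0). Key observation: gates 2-3 undo each other exactly, leaving only the rest of the circuit to track.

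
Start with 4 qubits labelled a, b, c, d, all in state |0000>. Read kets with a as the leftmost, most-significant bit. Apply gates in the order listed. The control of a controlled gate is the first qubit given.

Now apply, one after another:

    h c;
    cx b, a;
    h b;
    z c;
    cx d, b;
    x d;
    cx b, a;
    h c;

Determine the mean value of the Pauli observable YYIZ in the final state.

In the final state, YYIZ has expectation 1.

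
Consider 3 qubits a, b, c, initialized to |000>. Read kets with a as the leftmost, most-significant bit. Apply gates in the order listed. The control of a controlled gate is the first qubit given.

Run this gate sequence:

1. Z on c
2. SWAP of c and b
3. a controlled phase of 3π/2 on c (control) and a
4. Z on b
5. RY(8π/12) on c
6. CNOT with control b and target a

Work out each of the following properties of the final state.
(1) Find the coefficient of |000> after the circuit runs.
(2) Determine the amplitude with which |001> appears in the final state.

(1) |000> carries amplitude 1/2 in the final state.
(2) The final state's coefficient on |001> equals sqrt(3)/2.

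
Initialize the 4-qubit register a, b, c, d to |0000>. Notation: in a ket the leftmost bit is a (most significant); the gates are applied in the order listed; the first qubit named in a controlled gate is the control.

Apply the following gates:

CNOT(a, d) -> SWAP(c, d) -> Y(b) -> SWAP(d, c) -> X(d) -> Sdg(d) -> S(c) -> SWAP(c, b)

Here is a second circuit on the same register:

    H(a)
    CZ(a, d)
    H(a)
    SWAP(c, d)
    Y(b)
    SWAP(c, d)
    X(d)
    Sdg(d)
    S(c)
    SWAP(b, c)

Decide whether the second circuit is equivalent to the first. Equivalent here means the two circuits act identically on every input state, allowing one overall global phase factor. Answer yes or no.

No — the two circuits implement different unitaries, even allowing a global phase.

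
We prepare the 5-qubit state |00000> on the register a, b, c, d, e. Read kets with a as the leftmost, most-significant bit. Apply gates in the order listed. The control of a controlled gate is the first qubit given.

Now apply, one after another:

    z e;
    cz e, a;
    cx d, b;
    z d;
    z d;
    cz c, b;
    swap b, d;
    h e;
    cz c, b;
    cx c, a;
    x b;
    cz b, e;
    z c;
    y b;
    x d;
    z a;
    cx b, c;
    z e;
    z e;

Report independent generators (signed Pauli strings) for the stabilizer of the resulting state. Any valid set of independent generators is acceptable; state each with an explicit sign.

The final state is stabilized by the group generated by -IIIIX, +ZIIII, +IZIII, +IIZII, -IIIZI; other independent generating sets are equally valid.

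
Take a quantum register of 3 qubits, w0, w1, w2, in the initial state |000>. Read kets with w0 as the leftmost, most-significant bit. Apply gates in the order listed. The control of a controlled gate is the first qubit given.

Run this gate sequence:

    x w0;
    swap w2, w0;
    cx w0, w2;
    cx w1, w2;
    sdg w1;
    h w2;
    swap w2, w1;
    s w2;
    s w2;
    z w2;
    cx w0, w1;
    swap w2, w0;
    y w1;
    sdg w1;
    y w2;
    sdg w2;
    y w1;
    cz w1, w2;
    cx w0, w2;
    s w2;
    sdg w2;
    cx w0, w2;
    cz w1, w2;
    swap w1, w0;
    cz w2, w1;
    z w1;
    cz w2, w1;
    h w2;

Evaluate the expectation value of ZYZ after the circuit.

The observable ZYZ averages to 0. Key observation: steps 18-23 multiply out to the identity, so the circuit reduces to the remaining gates.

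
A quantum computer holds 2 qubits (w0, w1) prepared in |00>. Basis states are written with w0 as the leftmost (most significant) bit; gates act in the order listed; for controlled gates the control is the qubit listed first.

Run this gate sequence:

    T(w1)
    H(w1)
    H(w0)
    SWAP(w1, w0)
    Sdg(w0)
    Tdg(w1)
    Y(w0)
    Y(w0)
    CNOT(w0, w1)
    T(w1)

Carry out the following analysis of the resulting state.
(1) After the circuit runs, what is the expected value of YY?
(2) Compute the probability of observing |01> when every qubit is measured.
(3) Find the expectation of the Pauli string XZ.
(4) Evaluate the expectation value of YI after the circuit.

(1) The expectation value of YY is -sqrt(2)/2.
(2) Outcome |01> occurs with probability 1/4.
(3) The observable XZ averages to -sqrt(2)/2.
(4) The expectation value of YI is -sqrt(2)/2.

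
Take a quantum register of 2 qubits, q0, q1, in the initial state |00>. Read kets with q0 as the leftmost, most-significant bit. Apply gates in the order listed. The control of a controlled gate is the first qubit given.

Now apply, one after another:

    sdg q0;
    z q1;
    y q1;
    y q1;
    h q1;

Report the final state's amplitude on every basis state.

After the circuit, the state carries amplitude sqrt(2)/2 on |00>, sqrt(2)/2 on |01>, 0 on |10>, 0 on |11>.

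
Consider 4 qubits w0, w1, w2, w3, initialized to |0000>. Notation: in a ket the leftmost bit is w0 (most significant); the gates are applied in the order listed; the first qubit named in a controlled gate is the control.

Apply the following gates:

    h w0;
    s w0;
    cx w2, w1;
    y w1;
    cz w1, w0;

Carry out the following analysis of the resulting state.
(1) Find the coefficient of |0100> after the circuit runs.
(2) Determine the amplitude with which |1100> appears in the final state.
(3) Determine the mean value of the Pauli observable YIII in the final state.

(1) |0100> carries amplitude sqrt(2)*I/2 in the final state.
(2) The amplitude on |1100> is sqrt(2)/2.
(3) The observable YIII averages to -1.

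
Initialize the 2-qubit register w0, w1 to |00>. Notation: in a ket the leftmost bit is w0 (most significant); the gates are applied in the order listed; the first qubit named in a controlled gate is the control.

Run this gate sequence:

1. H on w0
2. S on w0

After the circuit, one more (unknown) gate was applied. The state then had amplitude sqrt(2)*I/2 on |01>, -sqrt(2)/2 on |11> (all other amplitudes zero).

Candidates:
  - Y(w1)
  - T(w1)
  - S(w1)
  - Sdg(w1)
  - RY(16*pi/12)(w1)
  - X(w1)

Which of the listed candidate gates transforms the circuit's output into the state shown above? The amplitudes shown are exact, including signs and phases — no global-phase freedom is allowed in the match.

The unique candidate consistent with the amplitudes is Y(w1).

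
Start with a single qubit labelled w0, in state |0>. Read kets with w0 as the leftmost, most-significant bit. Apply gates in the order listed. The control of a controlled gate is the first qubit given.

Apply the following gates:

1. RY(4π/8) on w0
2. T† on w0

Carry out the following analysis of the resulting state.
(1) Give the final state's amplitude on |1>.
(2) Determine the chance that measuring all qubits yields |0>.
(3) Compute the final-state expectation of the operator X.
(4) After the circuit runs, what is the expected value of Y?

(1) The final state's coefficient on |1> equals -sqrt(2)*exp(3*I*pi/4)/2.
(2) The probability of measuring |0> is 1/2.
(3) In the final state, X has expectation sqrt(2)/2.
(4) The observable Y averages to -sqrt(2)/2.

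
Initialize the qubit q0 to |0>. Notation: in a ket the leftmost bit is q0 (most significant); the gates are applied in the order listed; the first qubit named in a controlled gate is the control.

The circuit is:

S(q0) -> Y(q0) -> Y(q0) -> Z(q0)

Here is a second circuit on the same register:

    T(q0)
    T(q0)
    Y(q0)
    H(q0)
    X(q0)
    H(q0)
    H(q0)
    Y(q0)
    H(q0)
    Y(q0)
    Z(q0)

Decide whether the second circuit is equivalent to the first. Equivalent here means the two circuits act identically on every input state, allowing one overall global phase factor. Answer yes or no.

No: there is an input state on which the two circuits produce genuinely different outputs (not merely differing by a phase).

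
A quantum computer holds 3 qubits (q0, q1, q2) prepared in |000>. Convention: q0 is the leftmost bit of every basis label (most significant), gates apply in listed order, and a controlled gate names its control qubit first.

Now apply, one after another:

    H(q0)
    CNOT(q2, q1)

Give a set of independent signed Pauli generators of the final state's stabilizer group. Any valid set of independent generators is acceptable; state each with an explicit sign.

The final state is stabilized by the group generated by +XII, +IZI, +IIZ; other independent generating sets are equally valid.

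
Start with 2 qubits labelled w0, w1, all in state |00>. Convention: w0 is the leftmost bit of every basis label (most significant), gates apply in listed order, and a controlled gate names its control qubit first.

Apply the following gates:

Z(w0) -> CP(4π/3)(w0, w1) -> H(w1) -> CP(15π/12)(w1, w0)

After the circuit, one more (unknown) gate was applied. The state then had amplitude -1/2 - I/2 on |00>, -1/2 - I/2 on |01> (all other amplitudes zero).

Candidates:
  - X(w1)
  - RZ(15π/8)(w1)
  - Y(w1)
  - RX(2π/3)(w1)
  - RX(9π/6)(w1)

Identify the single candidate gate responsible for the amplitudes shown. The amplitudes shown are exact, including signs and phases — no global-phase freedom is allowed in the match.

The applied gate was RX(9π/6)(w1).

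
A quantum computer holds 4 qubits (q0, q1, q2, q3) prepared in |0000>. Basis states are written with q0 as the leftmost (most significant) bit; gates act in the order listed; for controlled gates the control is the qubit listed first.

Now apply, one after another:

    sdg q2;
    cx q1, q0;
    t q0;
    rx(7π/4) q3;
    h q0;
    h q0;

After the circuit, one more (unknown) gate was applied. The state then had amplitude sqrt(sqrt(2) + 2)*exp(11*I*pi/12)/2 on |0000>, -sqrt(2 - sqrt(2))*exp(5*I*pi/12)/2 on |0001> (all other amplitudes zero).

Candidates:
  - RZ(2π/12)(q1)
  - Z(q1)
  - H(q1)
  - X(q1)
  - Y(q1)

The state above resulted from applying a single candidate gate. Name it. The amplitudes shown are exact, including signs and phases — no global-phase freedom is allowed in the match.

The unique candidate consistent with the amplitudes is RZ(2π/12)(q1). Key observation: the block from step 5 through step 6 cancels to the identity and can be dropped.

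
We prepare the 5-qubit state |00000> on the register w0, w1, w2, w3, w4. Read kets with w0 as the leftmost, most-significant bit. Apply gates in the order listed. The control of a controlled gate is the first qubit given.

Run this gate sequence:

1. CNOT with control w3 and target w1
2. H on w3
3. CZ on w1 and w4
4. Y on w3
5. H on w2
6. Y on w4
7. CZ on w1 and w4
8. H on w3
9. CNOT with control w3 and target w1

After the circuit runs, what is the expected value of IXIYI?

In the final state, IXIYI has expectation 0.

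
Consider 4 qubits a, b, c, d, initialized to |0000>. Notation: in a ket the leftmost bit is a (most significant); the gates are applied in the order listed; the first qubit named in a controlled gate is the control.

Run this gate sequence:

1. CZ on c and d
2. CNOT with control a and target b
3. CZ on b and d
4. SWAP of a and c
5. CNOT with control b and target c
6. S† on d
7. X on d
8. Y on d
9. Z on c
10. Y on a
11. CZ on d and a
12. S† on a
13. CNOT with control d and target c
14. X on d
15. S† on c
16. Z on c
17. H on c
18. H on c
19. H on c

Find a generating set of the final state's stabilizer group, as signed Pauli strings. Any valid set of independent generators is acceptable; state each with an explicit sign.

The stabilizer group can be generated by +IIXI, -ZIII, +IZII, -IIIZ, among other valid generating sets.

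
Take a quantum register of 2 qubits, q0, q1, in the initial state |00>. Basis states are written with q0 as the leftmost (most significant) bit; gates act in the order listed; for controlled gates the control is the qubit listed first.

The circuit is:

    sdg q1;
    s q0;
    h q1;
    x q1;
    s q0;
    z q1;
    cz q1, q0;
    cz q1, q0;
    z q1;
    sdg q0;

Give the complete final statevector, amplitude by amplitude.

After the circuit, the state carries amplitude sqrt(2)/2 on |00>, sqrt(2)/2 on |01>, 0 on |10>, 0 on |11>. Key observation: gates 5-10 undo each other exactly, leaving only the rest of the circuit to track.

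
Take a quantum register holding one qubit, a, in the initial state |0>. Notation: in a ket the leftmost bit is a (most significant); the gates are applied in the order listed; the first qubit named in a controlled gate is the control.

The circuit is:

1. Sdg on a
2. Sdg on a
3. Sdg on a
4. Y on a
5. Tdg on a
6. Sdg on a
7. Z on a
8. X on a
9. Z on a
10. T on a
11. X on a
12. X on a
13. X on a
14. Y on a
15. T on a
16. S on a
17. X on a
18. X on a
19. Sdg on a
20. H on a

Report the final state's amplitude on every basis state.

The resulting statevector has amplitude sqrt(2)*exp(I*pi/4)/2 on |0>, sqrt(2)*exp(I*pi/4)/2 on |1>.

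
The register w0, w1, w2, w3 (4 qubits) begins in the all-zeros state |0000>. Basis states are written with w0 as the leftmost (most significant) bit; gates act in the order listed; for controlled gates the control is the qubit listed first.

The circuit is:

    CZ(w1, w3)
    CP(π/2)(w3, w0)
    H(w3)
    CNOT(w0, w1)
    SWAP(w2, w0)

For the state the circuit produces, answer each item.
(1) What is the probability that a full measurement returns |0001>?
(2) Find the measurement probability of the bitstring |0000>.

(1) Outcome |0001> occurs with probability 1/2.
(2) Outcome |0000> occurs with probability 1/2.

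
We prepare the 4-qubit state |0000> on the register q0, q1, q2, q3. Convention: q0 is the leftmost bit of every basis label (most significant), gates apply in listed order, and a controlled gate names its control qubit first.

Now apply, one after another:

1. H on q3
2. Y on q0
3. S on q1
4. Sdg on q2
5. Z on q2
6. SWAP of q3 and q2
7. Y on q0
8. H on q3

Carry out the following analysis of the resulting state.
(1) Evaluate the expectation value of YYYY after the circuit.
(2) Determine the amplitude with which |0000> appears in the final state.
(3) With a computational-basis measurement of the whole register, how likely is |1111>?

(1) The expectation value of YYYY is 0.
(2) The amplitude on |0000> is 1/2.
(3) Outcome |1111> occurs with probability 0.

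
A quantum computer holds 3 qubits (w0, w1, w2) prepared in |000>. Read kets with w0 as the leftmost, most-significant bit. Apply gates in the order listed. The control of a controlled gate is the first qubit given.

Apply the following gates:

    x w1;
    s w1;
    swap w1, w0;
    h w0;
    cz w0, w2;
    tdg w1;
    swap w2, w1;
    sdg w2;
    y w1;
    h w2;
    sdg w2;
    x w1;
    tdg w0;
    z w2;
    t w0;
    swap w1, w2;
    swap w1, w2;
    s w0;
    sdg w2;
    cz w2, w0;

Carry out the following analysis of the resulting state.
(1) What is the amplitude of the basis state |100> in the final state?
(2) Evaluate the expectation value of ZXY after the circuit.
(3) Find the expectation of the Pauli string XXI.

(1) The amplitude on |100> is I/2. Key observation: steps 16-17 multiply out to the identity, so the circuit reduces to the remaining gates.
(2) The observable ZXY averages to 0.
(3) In the final state, XXI has expectation 0.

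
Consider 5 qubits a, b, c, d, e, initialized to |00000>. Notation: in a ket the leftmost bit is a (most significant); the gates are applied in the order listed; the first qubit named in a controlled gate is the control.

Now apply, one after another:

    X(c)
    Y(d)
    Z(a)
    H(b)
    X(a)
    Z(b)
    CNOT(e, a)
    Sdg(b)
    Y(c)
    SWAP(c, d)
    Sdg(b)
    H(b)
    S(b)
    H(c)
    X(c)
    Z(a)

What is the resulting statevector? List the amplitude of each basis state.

The resulting statevector has amplitude sqrt(2)/2 on |10000>, -sqrt(2)/2 on |10100>, and 0 on every other basis state.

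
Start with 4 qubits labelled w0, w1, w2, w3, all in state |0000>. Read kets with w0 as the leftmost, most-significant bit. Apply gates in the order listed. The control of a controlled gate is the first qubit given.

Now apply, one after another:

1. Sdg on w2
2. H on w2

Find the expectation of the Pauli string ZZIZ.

The observable ZZIZ averages to 1.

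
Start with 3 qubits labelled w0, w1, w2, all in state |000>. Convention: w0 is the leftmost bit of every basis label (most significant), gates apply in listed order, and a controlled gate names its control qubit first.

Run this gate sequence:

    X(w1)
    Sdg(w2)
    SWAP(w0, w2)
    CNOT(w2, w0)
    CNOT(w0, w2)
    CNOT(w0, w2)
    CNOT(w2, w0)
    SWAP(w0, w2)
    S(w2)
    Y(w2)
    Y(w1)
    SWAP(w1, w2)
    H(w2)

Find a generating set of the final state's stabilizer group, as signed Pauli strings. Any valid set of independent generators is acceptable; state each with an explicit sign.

The stabilizer group can be generated by +IIX, +ZII, -IZI, among other valid generating sets.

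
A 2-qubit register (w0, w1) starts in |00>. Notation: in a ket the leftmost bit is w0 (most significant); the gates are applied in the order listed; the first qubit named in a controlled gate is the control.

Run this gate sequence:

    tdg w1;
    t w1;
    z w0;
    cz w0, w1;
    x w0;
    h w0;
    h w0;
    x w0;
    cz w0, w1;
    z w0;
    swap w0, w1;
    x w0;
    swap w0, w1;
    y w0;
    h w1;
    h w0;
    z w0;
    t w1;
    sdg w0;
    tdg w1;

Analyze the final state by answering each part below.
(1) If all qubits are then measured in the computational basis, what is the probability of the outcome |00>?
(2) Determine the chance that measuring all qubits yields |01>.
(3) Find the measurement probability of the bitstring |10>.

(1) A full measurement returns |00> with probability 1/4. Key observation: the block from step 3 through step 10 cancels to the identity and can be dropped.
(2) The probability of measuring |01> is 1/4.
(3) A full measurement returns |10> with probability 1/4.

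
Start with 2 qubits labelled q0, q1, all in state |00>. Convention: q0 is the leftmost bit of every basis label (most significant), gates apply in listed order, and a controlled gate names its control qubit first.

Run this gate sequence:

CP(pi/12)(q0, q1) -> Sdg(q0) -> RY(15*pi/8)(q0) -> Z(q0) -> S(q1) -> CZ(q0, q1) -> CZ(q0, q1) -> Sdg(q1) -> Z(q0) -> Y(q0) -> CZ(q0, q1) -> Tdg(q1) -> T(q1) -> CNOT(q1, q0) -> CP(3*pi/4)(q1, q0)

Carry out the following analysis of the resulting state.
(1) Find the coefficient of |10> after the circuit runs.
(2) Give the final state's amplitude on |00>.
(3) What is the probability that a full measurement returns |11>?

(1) The amplitude on |10> is -I*cos(pi/16). Key observation: the block from step 4 through step 9 cancels to the identity and can be dropped.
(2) The amplitude on |00> is -I*sin(pi/16).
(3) The probability of measuring |11> is 0.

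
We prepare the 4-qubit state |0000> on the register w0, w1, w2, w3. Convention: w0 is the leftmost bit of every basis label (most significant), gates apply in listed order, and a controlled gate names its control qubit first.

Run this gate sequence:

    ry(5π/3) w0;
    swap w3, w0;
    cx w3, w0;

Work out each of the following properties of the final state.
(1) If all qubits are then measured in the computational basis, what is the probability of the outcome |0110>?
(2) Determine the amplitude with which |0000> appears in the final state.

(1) Outcome |0110> occurs with probability 0.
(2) The final state's coefficient on |0000> equals -sqrt(3)/2.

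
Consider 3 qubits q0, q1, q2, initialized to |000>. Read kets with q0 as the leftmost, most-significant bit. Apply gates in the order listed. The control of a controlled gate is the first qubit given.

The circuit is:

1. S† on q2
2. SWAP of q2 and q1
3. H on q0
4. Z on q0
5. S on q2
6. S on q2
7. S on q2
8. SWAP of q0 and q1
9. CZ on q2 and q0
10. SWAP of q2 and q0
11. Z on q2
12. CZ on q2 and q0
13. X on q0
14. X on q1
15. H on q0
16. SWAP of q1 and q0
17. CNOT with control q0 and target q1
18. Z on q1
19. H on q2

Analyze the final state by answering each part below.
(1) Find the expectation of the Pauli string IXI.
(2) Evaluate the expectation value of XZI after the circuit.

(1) The expectation value of IXI is 1.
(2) The expectation value of XZI is 0.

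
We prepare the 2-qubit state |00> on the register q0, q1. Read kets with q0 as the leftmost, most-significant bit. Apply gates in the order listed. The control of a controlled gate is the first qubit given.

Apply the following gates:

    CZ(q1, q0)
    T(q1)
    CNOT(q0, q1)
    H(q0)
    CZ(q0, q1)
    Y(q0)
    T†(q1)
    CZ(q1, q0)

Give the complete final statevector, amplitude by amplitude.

The final amplitudes are -sqrt(2)*I/2 on |00>, 0 on |01>, sqrt(2)*I/2 on |10>, 0 on |11>.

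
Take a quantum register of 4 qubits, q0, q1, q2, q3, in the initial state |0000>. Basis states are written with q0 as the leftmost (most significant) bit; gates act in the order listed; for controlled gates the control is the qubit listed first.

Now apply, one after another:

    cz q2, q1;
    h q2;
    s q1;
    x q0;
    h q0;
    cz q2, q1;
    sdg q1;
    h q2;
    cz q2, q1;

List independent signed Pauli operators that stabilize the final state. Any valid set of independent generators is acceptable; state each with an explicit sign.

The stabilizer group can be generated by -XIII, +IZII, +IIZI, +IIIZ, among other valid generating sets.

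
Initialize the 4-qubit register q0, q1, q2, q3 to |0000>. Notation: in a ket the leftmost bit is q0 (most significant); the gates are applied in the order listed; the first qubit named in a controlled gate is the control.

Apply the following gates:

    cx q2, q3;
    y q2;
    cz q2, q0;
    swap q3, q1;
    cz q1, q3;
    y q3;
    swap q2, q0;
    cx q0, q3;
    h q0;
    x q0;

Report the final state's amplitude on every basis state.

The final amplitudes are sqrt(2)/2 on |0000>, -sqrt(2)/2 on |1000>, and 0 on every other basis state.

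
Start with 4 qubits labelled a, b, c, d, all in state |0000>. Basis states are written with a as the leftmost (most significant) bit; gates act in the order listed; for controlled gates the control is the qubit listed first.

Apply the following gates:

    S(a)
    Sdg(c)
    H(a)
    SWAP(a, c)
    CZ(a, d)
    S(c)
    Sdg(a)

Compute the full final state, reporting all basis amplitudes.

After the circuit, the state carries amplitude sqrt(2)/2 on |0000>, sqrt(2)*I/2 on |0010>, and 0 on every other basis state.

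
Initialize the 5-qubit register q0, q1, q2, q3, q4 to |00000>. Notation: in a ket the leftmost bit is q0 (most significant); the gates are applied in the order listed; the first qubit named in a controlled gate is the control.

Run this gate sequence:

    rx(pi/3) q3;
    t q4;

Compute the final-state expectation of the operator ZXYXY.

The observable ZXYXY averages to 0.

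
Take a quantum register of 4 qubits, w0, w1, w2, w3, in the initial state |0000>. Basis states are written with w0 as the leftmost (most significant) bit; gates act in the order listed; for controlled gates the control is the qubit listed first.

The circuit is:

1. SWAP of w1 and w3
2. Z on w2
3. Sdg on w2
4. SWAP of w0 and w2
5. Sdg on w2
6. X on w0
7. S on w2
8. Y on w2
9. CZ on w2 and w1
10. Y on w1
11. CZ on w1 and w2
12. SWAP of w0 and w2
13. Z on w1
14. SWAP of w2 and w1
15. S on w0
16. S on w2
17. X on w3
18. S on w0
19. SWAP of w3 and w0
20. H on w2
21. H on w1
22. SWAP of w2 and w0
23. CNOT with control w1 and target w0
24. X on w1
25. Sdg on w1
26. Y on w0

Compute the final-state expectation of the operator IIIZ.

The expectation value of IIIZ is -1.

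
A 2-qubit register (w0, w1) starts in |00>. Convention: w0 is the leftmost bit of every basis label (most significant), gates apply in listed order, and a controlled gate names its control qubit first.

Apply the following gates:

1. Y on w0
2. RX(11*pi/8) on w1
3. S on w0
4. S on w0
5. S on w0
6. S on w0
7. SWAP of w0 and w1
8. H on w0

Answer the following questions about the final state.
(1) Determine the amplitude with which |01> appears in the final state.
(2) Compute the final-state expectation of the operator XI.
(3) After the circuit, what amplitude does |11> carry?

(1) |01> carries amplitude sqrt(2)*(sin(5*pi/16) - I*cos(5*pi/16))/2 in the final state. Key observation: steps 3-6 multiply out to the identity, so the circuit reduces to the remaining gates.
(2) The expectation value of XI is -sqrt(2 - sqrt(2))/2.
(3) |11> carries amplitude -sqrt(2)*exp(3*I*pi/16)/2 in the final state.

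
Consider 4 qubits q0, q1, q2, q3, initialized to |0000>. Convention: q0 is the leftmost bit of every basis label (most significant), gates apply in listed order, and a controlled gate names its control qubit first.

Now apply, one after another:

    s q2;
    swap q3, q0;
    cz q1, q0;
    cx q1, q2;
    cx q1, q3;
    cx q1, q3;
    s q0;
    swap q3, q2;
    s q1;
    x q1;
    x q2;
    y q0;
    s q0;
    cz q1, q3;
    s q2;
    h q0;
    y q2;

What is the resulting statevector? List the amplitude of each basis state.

The final amplitudes are -sqrt(2)/2 on |0100>, sqrt(2)/2 on |1100>, and 0 on every other basis state. Key observation: gates 5-6 undo each other exactly, leaving only the rest of the circuit to track.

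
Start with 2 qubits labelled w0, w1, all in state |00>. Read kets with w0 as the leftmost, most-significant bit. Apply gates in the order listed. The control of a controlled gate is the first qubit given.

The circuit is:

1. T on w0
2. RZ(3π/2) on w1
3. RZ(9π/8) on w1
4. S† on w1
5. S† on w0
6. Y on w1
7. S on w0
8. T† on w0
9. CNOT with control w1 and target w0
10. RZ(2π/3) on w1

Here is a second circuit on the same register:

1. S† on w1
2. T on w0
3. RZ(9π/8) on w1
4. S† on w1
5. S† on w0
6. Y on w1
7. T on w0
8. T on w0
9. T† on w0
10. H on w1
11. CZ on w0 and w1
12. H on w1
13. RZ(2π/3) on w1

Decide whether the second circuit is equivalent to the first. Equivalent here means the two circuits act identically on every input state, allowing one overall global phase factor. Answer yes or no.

No, they are not equivalent — no single phase factor reconciles the two unitaries.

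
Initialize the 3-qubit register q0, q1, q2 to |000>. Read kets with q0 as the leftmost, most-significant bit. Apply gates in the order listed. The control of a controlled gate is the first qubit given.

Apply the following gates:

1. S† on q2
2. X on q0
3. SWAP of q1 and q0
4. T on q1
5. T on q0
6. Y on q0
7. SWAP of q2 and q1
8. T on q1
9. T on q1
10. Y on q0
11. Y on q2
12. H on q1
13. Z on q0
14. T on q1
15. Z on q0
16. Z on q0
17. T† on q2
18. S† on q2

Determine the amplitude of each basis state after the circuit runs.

The final amplitudes are -sqrt(2)*exp(3*I*pi/4)/2 on |000>, sqrt(2)/2 on |010>, and 0 on every other basis state.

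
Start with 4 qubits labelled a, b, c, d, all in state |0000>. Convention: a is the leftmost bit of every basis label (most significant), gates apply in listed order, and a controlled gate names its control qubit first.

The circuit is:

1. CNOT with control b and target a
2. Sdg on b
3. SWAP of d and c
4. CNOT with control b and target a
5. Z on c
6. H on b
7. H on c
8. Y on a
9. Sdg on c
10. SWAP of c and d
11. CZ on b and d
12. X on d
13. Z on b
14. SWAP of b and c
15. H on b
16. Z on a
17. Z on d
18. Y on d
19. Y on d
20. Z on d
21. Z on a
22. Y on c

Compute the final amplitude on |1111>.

The amplitude on |1111> is -sqrt(2)/4. Key observation: steps 16-21 multiply out to the identity, so the circuit reduces to the remaining gates.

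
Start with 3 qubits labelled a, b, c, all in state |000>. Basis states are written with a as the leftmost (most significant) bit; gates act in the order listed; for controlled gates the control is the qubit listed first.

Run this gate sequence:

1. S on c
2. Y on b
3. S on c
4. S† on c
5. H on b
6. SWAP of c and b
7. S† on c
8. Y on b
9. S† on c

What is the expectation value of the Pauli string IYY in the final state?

The expectation value of IYY is 0.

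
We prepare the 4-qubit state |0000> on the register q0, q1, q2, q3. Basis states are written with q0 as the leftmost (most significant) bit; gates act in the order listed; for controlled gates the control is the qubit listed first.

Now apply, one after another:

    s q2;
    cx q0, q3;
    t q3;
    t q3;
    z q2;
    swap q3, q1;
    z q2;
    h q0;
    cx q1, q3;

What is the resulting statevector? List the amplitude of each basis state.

After the circuit, the state carries amplitude sqrt(2)/2 on |0000>, sqrt(2)/2 on |1000>, and 0 on every other basis state.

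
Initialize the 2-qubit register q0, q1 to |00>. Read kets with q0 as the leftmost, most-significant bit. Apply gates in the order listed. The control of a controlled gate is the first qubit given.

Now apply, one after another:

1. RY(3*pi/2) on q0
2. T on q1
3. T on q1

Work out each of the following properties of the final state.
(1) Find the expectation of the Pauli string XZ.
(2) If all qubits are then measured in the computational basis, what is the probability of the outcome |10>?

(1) The observable XZ averages to -1.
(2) The probability of measuring |10> is 1/2.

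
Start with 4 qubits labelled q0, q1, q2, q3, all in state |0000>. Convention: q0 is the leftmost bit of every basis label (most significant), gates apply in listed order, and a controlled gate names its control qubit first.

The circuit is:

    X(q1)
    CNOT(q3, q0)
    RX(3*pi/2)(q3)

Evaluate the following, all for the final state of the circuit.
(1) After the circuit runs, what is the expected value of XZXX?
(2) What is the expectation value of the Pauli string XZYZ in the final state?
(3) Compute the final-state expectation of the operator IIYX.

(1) In the final state, XZXX has expectation 0.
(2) The observable XZYZ averages to 0.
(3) The observable IIYX averages to 0.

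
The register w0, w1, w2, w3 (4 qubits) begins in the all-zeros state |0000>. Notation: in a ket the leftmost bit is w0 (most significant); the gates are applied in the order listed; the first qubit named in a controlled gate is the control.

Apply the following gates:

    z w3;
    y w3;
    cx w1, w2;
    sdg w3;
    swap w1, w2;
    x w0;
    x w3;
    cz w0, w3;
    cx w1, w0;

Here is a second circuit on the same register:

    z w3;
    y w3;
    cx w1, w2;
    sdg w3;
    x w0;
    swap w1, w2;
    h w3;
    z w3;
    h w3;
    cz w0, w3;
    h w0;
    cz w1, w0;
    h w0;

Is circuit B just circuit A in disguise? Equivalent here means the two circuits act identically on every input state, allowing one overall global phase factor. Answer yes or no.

Yes: on every input state the two circuits agree up to one overall phase factor.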